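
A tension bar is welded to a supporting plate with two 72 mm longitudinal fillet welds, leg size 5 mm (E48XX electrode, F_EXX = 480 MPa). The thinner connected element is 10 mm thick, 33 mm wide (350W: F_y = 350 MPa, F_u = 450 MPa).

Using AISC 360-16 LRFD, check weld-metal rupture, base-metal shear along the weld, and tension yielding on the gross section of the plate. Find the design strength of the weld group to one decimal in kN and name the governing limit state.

Weld metal: throat = 0.707×5 = 3.535 mm, L = 2×72 = 144 mm. φR_n = 0.75 × 0.6 × 480 × 3.535 × 144 = 110.0 kN.
Base metal shear (10 mm plate): yield φR_n = 1.0×0.6×350×10×144 = 302.4 kN; rupture φR_n = 0.75×0.6×450×10×144 = 291.6 kN; take 291.6 kN (rupture).
Tension yield (gross): A_g = 33×10 = 330 mm². φR_n = 0.90 × 350 × 330 = 104.0 kN.
Governing: min(110.0, 291.6, 104.0) = 104.0 kN → gross-section yield.

104.0 kN (gross-section yield governs)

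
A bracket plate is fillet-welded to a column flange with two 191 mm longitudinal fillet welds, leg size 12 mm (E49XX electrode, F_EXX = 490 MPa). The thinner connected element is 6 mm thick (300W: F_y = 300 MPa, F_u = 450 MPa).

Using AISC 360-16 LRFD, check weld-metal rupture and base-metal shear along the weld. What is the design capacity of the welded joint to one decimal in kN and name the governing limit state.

412.6 kN (base-metal shear governs)

Weld metal: throat = 0.707×12 = 8.484 mm, L = 2×191 = 382 mm. φR_n = 0.75 × 0.6 × 490 × 8.484 × 382 = 714.6 kN.
Base metal shear (6 mm plate): yield φR_n = 1.0×0.6×300×6×382 = 412.6 kN; rupture φR_n = 0.75×0.6×450×6×382 = 464.1 kN; take 412.6 kN (yield).
Governing: min(714.6, 412.6) = 412.6 kN → base-metal shear.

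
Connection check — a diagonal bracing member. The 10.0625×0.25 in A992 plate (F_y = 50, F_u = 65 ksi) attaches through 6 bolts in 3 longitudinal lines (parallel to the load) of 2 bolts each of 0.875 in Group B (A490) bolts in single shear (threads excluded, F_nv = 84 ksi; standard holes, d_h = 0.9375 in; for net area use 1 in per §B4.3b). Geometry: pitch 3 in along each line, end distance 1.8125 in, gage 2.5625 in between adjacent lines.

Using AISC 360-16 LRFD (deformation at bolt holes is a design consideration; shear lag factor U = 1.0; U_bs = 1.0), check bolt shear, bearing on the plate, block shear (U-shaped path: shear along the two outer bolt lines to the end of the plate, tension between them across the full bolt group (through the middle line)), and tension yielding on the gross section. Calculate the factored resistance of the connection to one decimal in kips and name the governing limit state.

Bolt shear: A_b = π(0.875)²/4 = 0.60132 in². φR_n = 0.75 × 84 × 0.60132 × 6 × 1 = 227.3 kips.
Bearing (0.25 in plate, F_u = 65 ksi): end bolts L_c = 1.8125 − 0.9375/2 = 1.34375, R_n = min(1.2×1.34375×0.25×65, 2.4×0.875×0.25×65) = 26.203 kips/bolt; interior L_c = 3 − 0.9375 = 2.0625, R_n = 34.125 kips/bolt. φR_n = 0.75 × (3×26.203 + 3×34.125) = 135.7 kips.
Block shear: shear path 2×[1.8125+1×3] = 2×4.8125 in, A_gv = 2.4063, A_nv = 2×(4.8125 − 1.5×1)×0.25 = 1.6563 in²; tension across gage: (5.125 − 2×1)×0.25 = 0.78125 in². R_n = min(0.6×65×1.6563, 0.6×50×2.4063) + 1.0×65×0.78125 = min(64.596, 72.189) + 50.781 = 115.38 kips. φR_n = 0.75 × 115.38 = 86.5 kips.
Tension yield (gross): A_g = 10.0625×0.25 = 2.5156 in². φR_n = 0.90 × 50 × 2.5156 = 113.2 kips.
Governing: min(227.3, 135.7, 86.5, 113.2) = 86.5 kips → block shear.

86.5 kips (block shear governs)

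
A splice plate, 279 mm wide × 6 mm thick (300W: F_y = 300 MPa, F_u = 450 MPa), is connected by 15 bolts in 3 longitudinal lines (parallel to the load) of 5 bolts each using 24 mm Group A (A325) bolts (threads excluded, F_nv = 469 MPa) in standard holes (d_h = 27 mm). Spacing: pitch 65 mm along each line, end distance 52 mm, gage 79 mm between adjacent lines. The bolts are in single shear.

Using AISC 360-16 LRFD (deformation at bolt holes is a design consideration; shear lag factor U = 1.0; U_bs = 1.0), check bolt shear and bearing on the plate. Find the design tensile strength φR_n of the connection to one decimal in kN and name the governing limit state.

Bolt shear: A_b = π(24)²/4 = 452.39 mm². φR_n = 0.75 × 469 × 452.39 × 15 × 1 = 2386.9 kN.
Bearing (6 mm plate, F_u = 450 MPa): end bolts L_c = 52 − 27/2 = 38.5, R_n = min(1.2×38.5×6×450, 2.4×24×6×450) = 124.74 kN/bolt; interior L_c = 65 − 27 = 38, R_n = 123.12 kN/bolt. φR_n = 0.75 × (3×124.74 + 12×123.12) = 1388.7 kN.
Governing: min(2386.9, 1388.7) = 1388.7 kN → bearing.

1388.7 kN (bearing governs)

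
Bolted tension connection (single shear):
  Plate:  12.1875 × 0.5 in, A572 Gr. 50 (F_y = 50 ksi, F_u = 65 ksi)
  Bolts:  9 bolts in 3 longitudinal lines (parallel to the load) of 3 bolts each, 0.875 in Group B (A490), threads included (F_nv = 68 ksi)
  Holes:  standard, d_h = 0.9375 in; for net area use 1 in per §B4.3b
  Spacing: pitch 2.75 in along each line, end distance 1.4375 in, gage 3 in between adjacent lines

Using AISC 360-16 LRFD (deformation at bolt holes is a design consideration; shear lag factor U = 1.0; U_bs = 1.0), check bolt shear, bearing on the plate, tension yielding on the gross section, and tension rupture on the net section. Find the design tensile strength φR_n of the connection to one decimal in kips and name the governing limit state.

223.9 kips (net-section rupture governs)

Bolt shear: A_b = π(0.875)²/4 = 0.60132 in². φR_n = 0.75 × 68 × 0.60132 × 9 × 1 = 276.0 kips.
Bearing (0.5 in plate, F_u = 65 ksi): end bolts L_c = 1.4375 − 0.9375/2 = 0.96875, R_n = min(1.2×0.96875×0.5×65, 2.4×0.875×0.5×65) = 37.781 kips/bolt; interior L_c = 2.75 − 0.9375 = 1.8125, R_n = 68.25 kips/bolt. φR_n = 0.75 × (3×37.781 + 6×68.25) = 392.1 kips.
Tension yield (gross): A_g = 12.1875×0.5 = 6.0938 in². φR_n = 0.90 × 50 × 6.0938 = 274.2 kips.
Tension rupture (net): A_n = (12.1875 − 3×1)×0.5 = 4.5938 in² (U = 1.0, A_e = A_n). φR_n = 0.75 × 65 × 4.5938 = 223.9 kips.
Governing: min(276.0, 392.1, 274.2, 223.9) = 223.9 kips → net-section rupture.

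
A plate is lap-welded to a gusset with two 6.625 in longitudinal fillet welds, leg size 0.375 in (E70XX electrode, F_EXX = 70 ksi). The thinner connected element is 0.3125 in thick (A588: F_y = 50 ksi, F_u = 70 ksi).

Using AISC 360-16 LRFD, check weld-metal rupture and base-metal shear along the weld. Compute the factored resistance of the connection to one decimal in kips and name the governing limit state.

110.7 kips (weld metal governs)

Weld metal: throat = 0.707×0.375 = 0.26513 in, L = 2×6.625 = 13.25 in. φR_n = 0.75 × 0.6 × 70 × 0.26513 × 13.25 = 110.7 kips.
Base metal shear (0.3125 in plate): yield φR_n = 1.0×0.6×50×0.3125×13.25 = 124.2 kips; rupture φR_n = 0.75×0.6×70×0.3125×13.25 = 130.4 kips; take 124.2 kips (yield).
Governing: min(110.7, 124.2) = 110.7 kips → weld metal.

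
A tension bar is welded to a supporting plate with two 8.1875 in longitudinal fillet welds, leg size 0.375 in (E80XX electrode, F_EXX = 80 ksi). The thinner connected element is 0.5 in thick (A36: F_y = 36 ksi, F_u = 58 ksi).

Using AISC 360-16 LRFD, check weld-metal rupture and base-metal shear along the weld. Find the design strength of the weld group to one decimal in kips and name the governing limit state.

156.3 kips (weld metal governs)

Weld metal: throat = 0.707×0.375 = 0.26513 in, L = 2×8.1875 = 16.375 in. φR_n = 0.75 × 0.6 × 80 × 0.26513 × 16.375 = 156.3 kips.
Base metal shear (0.5 in plate): yield φR_n = 1.0×0.6×36×0.5×16.375 = 176.9 kips; rupture φR_n = 0.75×0.6×58×0.5×16.375 = 213.7 kips; take 176.9 kips (yield).
Governing: min(156.3, 176.9) = 156.3 kips → weld metal.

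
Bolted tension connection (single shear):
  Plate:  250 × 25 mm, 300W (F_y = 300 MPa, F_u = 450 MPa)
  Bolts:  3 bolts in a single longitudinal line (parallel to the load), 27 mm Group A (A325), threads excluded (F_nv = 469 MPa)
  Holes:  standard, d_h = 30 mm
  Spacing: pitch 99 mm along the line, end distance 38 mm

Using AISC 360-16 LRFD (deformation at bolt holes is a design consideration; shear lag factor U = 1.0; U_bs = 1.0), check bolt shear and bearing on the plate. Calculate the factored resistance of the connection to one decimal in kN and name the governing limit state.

Bolt shear: A_b = π(27)²/4 = 572.56 mm². φR_n = 0.75 × 469 × 572.56 × 3 × 1 = 604.2 kN.
Bearing (25 mm plate, F_u = 450 MPa): end bolts L_c = 38 − 30/2 = 23, R_n = min(1.2×23×25×450, 2.4×27×25×450) = 310.5 kN/bolt; interior L_c = 99 − 30 = 69, R_n = 729 kN/bolt. φR_n = 0.75 × (1×310.5 + 2×729) = 1326.4 kN.
Governing: min(604.2, 1326.4) = 604.2 kN → bolt shear.

604.2 kN (bolt shear governs)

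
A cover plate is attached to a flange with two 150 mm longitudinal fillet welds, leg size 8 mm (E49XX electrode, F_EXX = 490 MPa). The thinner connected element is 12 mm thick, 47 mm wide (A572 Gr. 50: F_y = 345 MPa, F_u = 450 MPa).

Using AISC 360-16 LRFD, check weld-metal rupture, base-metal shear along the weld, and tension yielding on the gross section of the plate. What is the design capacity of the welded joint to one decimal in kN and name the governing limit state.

Weld metal: throat = 0.707×8 = 5.656 mm, L = 2×150 = 300 mm. φR_n = 0.75 × 0.6 × 490 × 5.656 × 300 = 374.1 kN.
Base metal shear (12 mm plate): yield φR_n = 1.0×0.6×345×12×300 = 745.2 kN; rupture φR_n = 0.75×0.6×450×12×300 = 729.0 kN; take 729.0 kN (rupture).
Tension yield (gross): A_g = 47×12 = 564 mm². φR_n = 0.90 × 345 × 564 = 175.1 kN.
Governing: min(374.1, 729.0, 175.1) = 175.1 kN → gross-section yield.

175.1 kN (gross-section yield governs)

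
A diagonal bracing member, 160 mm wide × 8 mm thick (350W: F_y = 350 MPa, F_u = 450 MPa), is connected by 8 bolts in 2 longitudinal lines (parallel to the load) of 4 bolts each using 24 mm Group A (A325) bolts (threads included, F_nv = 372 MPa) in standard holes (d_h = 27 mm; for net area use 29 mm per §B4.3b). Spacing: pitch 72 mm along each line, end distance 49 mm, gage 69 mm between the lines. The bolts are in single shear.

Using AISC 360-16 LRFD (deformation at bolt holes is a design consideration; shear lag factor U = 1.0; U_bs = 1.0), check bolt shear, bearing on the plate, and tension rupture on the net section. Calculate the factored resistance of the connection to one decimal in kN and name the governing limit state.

Bolt shear: A_b = π(24)²/4 = 452.39 mm². φR_n = 0.75 × 372 × 452.39 × 8 × 1 = 1009.7 kN.
Bearing (8 mm plate, F_u = 450 MPa): end bolts L_c = 49 − 27/2 = 35.5, R_n = min(1.2×35.5×8×450, 2.4×24×8×450) = 153.36 kN/bolt; interior L_c = 72 − 27 = 45, R_n = 194.4 kN/bolt. φR_n = 0.75 × (2×153.36 + 6×194.4) = 1104.8 kN.
Tension rupture (net): A_n = (160 − 2×29)×8 = 816 mm² (U = 1.0, A_e = A_n). φR_n = 0.75 × 450 × 816 = 275.4 kN.
Governing: min(1009.7, 1104.8, 275.4) = 275.4 kN → net-section rupture.

275.4 kN (net-section rupture governs)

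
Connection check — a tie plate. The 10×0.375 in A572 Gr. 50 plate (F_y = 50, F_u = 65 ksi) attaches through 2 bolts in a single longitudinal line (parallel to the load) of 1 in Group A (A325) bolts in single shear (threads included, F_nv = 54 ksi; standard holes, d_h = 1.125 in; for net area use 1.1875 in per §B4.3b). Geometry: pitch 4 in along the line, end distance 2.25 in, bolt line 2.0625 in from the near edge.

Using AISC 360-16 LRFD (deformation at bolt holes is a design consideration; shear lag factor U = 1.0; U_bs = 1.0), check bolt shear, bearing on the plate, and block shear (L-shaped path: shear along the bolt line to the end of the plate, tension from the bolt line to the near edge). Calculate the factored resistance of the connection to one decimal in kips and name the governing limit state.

63.6 kips (bolt shear governs)

Bolt shear: A_b = π(1)²/4 = 0.7854 in². φR_n = 0.75 × 54 × 0.7854 × 2 × 1 = 63.6 kips.
Bearing (0.375 in plate, F_u = 65 ksi): end bolts L_c = 2.25 − 1.125/2 = 1.6875, R_n = min(1.2×1.6875×0.375×65, 2.4×1×0.375×65) = 49.359 kips/bolt; interior L_c = 4 − 1.125 = 2.875, R_n = 58.5 kips/bolt. φR_n = 0.75 × (1×49.359 + 1×58.5) = 80.9 kips.
Block shear: shear path 1×[2.25+1×4] = 1×6.25 in, A_gv = 2.3438, A_nv = 1×(6.25 − 1.5×1.1875)×0.375 = 1.6758 in²; tension to near edge: (2.0625 − 0.5×1.1875)×0.375 = 0.55078 in². R_n = min(0.6×65×1.6758, 0.6×50×2.3438) + 1.0×65×0.55078 = min(65.356, 70.314) + 35.801 = 101.16 kips. φR_n = 0.75 × 101.16 = 75.9 kips.
Governing: min(63.6, 80.9, 75.9) = 63.6 kips → bolt shear.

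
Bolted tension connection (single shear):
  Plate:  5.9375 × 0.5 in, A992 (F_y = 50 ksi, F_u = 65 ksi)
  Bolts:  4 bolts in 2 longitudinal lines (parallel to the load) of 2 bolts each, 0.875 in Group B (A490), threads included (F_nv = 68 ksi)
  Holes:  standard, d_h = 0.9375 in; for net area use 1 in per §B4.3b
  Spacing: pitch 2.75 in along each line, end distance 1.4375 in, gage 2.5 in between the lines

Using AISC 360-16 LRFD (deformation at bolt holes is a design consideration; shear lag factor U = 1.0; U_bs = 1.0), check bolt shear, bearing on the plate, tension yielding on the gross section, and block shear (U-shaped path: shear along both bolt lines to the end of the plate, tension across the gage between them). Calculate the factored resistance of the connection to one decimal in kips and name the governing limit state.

Bolt shear: A_b = π(0.875)²/4 = 0.60132 in². φR_n = 0.75 × 68 × 0.60132 × 4 × 1 = 122.7 kips.
Bearing (0.5 in plate, F_u = 65 ksi): end bolts L_c = 1.4375 − 0.9375/2 = 0.96875, R_n = min(1.2×0.96875×0.5×65, 2.4×0.875×0.5×65) = 37.781 kips/bolt; interior L_c = 2.75 − 0.9375 = 1.8125, R_n = 68.25 kips/bolt. φR_n = 0.75 × (2×37.781 + 2×68.25) = 159.0 kips.
Tension yield (gross): A_g = 5.9375×0.5 = 2.9688 in². φR_n = 0.90 × 50 × 2.9688 = 133.6 kips.
Block shear: shear path 2×[1.4375+1×2.75] = 2×4.1875 in, A_gv = 4.1875, A_nv = 2×(4.1875 − 1.5×1)×0.5 = 2.6875 in²; tension across gage: (2.5 − 1×1)×0.5 = 0.75 in². R_n = min(0.6×65×2.6875, 0.6×50×4.1875) + 1.0×65×0.75 = min(104.81, 125.63) + 48.75 = 153.56 kips. φR_n = 0.75 × 153.56 = 115.2 kips.
Governing: min(122.7, 159.0, 133.6, 115.2) = 115.2 kips → block shear.

115.2 kips (block shear governs)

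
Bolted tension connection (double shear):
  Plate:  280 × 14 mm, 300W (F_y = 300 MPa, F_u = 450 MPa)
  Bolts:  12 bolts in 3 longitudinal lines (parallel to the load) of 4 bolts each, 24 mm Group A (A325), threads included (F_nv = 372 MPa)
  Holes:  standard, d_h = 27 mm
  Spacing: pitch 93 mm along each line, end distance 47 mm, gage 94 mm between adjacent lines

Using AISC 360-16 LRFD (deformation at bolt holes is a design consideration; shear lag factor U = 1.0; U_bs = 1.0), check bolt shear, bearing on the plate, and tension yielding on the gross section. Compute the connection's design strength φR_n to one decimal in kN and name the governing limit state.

Bolt shear: A_b = π(24)²/4 = 452.39 mm². φR_n = 0.75 × 372 × 452.39 × 12 × 2 = 3029.2 kN.
Bearing (14 mm plate, F_u = 450 MPa): end bolts L_c = 47 − 27/2 = 33.5, R_n = min(1.2×33.5×14×450, 2.4×24×14×450) = 253.26 kN/bolt; interior L_c = 93 − 27 = 66, R_n = 362.88 kN/bolt. φR_n = 0.75 × (3×253.26 + 9×362.88) = 3019.3 kN.
Tension yield (gross): A_g = 280×14 = 3920 mm². φR_n = 0.90 × 300 × 3920 = 1058.4 kN.
Governing: min(3029.2, 3019.3, 1058.4) = 1058.4 kN → gross-section yield.

1058.4 kN (gross-section yield governs)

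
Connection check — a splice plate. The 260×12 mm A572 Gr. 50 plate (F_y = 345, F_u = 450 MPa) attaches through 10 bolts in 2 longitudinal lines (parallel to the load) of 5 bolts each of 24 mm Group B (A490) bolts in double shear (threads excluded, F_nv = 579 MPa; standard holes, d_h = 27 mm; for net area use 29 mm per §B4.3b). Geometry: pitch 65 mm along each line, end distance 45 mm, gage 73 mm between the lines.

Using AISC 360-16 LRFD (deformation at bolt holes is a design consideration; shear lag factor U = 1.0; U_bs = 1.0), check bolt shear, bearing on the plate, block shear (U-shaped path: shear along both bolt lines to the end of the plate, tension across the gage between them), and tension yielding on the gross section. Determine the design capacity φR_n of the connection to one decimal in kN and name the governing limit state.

Bolt shear: A_b = π(24)²/4 = 452.39 mm². φR_n = 0.75 × 579 × 452.39 × 10 × 2 = 3929.0 kN.
Bearing (12 mm plate, F_u = 450 MPa): end bolts L_c = 45 − 27/2 = 31.5, R_n = min(1.2×31.5×12×450, 2.4×24×12×450) = 204.12 kN/bolt; interior L_c = 65 − 27 = 38, R_n = 246.24 kN/bolt. φR_n = 0.75 × (2×204.12 + 8×246.24) = 1783.6 kN.
Block shear: shear path 2×[45+4×65] = 2×305 mm, A_gv = 7320, A_nv = 2×(305 − 4.5×29)×12 = 4188 mm²; tension across gage: (73 − 1×29)×12 = 528 mm². R_n = min(0.6×450×4188, 0.6×345×7320) + 1.0×450×528 = min(1130.8, 1515.2) + 237.6 = 1368.4 kN. φR_n = 0.75 × 1368.4 = 1026.3 kN.
Tension yield (gross): A_g = 260×12 = 3120 mm². φR_n = 0.90 × 345 × 3120 = 968.8 kN.
Governing: min(3929.0, 1783.6, 1026.3, 968.8) = 968.8 kN → gross-section yield.

968.8 kN (gross-section yield governs)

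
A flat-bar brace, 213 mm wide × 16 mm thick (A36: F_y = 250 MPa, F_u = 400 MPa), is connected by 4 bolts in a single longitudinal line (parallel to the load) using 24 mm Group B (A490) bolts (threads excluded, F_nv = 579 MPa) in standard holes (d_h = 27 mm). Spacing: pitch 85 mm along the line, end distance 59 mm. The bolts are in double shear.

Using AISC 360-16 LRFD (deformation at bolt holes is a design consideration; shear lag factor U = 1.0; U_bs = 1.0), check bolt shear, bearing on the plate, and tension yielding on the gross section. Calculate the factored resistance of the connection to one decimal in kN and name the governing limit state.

Bolt shear: A_b = π(24)²/4 = 452.39 mm². φR_n = 0.75 × 579 × 452.39 × 4 × 2 = 1571.6 kN.
Bearing (16 mm plate, F_u = 400 MPa): end bolts L_c = 59 − 27/2 = 45.5, R_n = min(1.2×45.5×16×400, 2.4×24×16×400) = 349.44 kN/bolt; interior L_c = 85 − 27 = 58, R_n = 368.64 kN/bolt. φR_n = 0.75 × (1×349.44 + 3×368.64) = 1091.5 kN.
Tension yield (gross): A_g = 213×16 = 3408 mm². φR_n = 0.90 × 250 × 3408 = 766.8 kN.
Governing: min(1571.6, 1091.5, 766.8) = 766.8 kN → gross-section yield.

766.8 kN (gross-section yield governs)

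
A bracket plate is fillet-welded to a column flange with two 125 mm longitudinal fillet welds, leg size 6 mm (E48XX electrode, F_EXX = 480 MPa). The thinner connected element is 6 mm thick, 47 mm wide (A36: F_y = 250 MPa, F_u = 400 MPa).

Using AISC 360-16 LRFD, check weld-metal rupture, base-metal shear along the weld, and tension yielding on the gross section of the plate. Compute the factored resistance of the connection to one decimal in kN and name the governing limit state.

63.5 kN (gross-section yield governs)

Weld metal: throat = 0.707×6 = 4.242 mm, L = 2×125 = 250 mm. φR_n = 0.75 × 0.6 × 480 × 4.242 × 250 = 229.1 kN.
Base metal shear (6 mm plate): yield φR_n = 1.0×0.6×250×6×250 = 225.0 kN; rupture φR_n = 0.75×0.6×400×6×250 = 270.0 kN; take 225.0 kN (yield).
Tension yield (gross): A_g = 47×6 = 282 mm². φR_n = 0.90 × 250 × 282 = 63.5 kN.
Governing: min(229.1, 225.0, 63.5) = 63.5 kN → gross-section yield.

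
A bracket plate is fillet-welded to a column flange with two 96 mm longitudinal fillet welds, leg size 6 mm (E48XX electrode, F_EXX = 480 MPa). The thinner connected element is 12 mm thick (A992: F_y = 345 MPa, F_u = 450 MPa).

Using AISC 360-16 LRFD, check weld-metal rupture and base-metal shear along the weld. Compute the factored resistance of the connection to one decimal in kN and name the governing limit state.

Weld metal: throat = 0.707×6 = 4.242 mm, L = 2×96 = 192 mm. φR_n = 0.75 × 0.6 × 480 × 4.242 × 192 = 175.9 kN.
Base metal shear (12 mm plate): yield φR_n = 1.0×0.6×345×12×192 = 476.9 kN; rupture φR_n = 0.75×0.6×450×12×192 = 466.6 kN; take 466.6 kN (rupture).
Governing: min(175.9, 466.6) = 175.9 kN → weld metal.

175.9 kN (weld metal governs)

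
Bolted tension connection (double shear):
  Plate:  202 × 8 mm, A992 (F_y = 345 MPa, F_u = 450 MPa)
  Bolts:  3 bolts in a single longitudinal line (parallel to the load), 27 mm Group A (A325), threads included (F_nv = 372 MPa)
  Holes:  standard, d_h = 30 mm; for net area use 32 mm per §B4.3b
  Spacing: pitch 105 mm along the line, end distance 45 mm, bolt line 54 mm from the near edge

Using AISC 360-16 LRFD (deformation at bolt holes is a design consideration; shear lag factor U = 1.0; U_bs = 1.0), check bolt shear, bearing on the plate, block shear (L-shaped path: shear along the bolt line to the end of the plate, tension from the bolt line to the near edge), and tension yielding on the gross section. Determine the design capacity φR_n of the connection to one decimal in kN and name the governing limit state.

Bolt shear: A_b = π(27)²/4 = 572.56 mm². φR_n = 0.75 × 372 × 572.56 × 3 × 2 = 958.5 kN.
Bearing (8 mm plate, F_u = 450 MPa): end bolts L_c = 45 − 30/2 = 30, R_n = min(1.2×30×8×450, 2.4×27×8×450) = 129.6 kN/bolt; interior L_c = 105 − 30 = 75, R_n = 233.28 kN/bolt. φR_n = 0.75 × (1×129.6 + 2×233.28) = 447.1 kN.
Block shear: shear path 1×[45+2×105] = 1×255 mm, A_gv = 2040, A_nv = 1×(255 − 2.5×32)×8 = 1400 mm²; tension to near edge: (54 − 0.5×32)×8 = 304 mm². R_n = min(0.6×450×1400, 0.6×345×2040) + 1.0×450×304 = min(378, 422.28) + 136.8 = 514.8 kN. φR_n = 0.75 × 514.8 = 386.1 kN.
Tension yield (gross): A_g = 202×8 = 1616 mm². φR_n = 0.90 × 345 × 1616 = 501.8 kN.
Governing: min(958.5, 447.1, 386.1, 501.8) = 386.1 kN → block shear.

386.1 kN (block shear governs)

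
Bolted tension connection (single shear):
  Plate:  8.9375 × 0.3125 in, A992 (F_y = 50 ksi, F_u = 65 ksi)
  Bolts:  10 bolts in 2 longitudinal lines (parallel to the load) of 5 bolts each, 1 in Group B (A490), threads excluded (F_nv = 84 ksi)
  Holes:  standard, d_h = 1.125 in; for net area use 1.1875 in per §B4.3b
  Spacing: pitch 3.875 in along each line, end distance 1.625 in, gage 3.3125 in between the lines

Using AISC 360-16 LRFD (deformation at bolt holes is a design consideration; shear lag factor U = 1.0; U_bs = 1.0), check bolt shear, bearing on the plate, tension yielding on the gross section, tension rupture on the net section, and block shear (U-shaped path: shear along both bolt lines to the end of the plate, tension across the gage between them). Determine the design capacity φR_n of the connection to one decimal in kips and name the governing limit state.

100.0 kips (net-section rupture governs)

Bolt shear: A_b = π(1)²/4 = 0.7854 in². φR_n = 0.75 × 84 × 0.7854 × 10 × 1 = 494.8 kips.
Bearing (0.3125 in plate, F_u = 65 ksi): end bolts L_c = 1.625 − 1.125/2 = 1.0625, R_n = min(1.2×1.0625×0.3125×65, 2.4×1×0.3125×65) = 25.898 kips/bolt; interior L_c = 3.875 − 1.125 = 2.75, R_n = 48.75 kips/bolt. φR_n = 0.75 × (2×25.898 + 8×48.75) = 331.3 kips.
Tension yield (gross): A_g = 8.9375×0.3125 = 2.793 in². φR_n = 0.90 × 50 × 2.793 = 125.7 kips.
Tension rupture (net): A_n = (8.9375 − 2×1.1875)×0.3125 = 2.0508 in² (U = 1.0, A_e = A_n). φR_n = 0.75 × 65 × 2.0508 = 100.0 kips.
Block shear: shear path 2×[1.625+4×3.875] = 2×17.125 in, A_gv = 10.703, A_nv = 2×(17.125 − 4.5×1.1875)×0.3125 = 7.3633 in²; tension across gage: (3.3125 − 1×1.1875)×0.3125 = 0.66406 in². R_n = min(0.6×65×7.3633, 0.6×50×10.703) + 1.0×65×0.66406 = min(287.17, 321.09) + 43.164 = 330.33 kips. φR_n = 0.75 × 330.33 = 247.7 kips.
Governing: min(494.8, 331.3, 125.7, 100.0, 247.7) = 100.0 kips → net-section rupture.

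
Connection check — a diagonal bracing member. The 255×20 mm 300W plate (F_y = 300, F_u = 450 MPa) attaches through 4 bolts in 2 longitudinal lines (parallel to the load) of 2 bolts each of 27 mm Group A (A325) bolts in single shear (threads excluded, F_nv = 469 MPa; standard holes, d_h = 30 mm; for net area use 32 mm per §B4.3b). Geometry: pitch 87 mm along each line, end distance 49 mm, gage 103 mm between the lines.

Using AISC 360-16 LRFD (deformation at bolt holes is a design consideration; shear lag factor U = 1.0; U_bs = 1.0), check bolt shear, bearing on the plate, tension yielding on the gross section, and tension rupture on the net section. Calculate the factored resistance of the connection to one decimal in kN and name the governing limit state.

Bolt shear: A_b = π(27)²/4 = 572.56 mm². φR_n = 0.75 × 469 × 572.56 × 4 × 1 = 805.6 kN.
Bearing (20 mm plate, F_u = 450 MPa): end bolts L_c = 49 − 30/2 = 34, R_n = min(1.2×34×20×450, 2.4×27×20×450) = 367.2 kN/bolt; interior L_c = 87 − 30 = 57, R_n = 583.2 kN/bolt. φR_n = 0.75 × (2×367.2 + 2×583.2) = 1425.6 kN.
Tension yield (gross): A_g = 255×20 = 5100 mm². φR_n = 0.90 × 300 × 5100 = 1377.0 kN.
Tension rupture (net): A_n = (255 − 2×32)×20 = 3820 mm² (U = 1.0, A_e = A_n). φR_n = 0.75 × 450 × 3820 = 1289.3 kN.
Governing: min(805.6, 1425.6, 1377.0, 1289.3) = 805.6 kN → bolt shear.

805.6 kN (bolt shear governs)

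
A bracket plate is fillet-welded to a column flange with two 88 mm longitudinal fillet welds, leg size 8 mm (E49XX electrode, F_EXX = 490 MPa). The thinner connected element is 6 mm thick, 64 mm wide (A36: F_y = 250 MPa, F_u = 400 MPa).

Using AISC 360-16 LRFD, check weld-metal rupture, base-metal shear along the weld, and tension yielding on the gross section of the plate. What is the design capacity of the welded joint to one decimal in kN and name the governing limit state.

86.4 kN (gross-section yield governs)

Weld metal: throat = 0.707×8 = 5.656 mm, L = 2×88 = 176 mm. φR_n = 0.75 × 0.6 × 490 × 5.656 × 176 = 219.5 kN.
Base metal shear (6 mm plate): yield φR_n = 1.0×0.6×250×6×176 = 158.4 kN; rupture φR_n = 0.75×0.6×400×6×176 = 190.1 kN; take 158.4 kN (yield).
Tension yield (gross): A_g = 64×6 = 384 mm². φR_n = 0.90 × 250 × 384 = 86.4 kN.
Governing: min(219.5, 158.4, 86.4) = 86.4 kN → gross-section yield.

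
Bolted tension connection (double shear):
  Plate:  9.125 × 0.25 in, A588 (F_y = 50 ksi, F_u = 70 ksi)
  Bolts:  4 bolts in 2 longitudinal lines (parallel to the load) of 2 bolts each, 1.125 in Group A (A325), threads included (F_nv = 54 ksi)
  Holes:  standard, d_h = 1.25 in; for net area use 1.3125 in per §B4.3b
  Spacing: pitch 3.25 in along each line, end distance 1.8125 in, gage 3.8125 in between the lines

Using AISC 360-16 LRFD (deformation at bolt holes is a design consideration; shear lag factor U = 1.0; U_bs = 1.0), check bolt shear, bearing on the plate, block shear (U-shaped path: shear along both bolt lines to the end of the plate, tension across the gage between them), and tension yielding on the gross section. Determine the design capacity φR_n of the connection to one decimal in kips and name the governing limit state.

Bolt shear: A_b = π(1.125)²/4 = 0.99402 in². φR_n = 0.75 × 54 × 0.99402 × 4 × 2 = 322.1 kips.
Bearing (0.25 in plate, F_u = 70 ksi): end bolts L_c = 1.8125 − 1.25/2 = 1.1875, R_n = min(1.2×1.1875×0.25×70, 2.4×1.125×0.25×70) = 24.938 kips/bolt; interior L_c = 3.25 − 1.25 = 2, R_n = 42 kips/bolt. φR_n = 0.75 × (2×24.938 + 2×42) = 100.4 kips.
Block shear: shear path 2×[1.8125+1×3.25] = 2×5.0625 in, A_gv = 2.5313, A_nv = 2×(5.0625 − 1.5×1.3125)×0.25 = 1.5469 in²; tension across gage: (3.8125 − 1×1.3125)×0.25 = 0.625 in². R_n = min(0.6×70×1.5469, 0.6×50×2.5313) + 1.0×70×0.625 = min(64.97, 75.939) + 43.75 = 108.72 kips. φR_n = 0.75 × 108.72 = 81.5 kips.
Tension yield (gross): A_g = 9.125×0.25 = 2.2813 in². φR_n = 0.90 × 50 × 2.2813 = 102.7 kips.
Governing: min(322.1, 100.4, 81.5, 102.7) = 81.5 kips → block shear.

81.5 kips (block shear governs)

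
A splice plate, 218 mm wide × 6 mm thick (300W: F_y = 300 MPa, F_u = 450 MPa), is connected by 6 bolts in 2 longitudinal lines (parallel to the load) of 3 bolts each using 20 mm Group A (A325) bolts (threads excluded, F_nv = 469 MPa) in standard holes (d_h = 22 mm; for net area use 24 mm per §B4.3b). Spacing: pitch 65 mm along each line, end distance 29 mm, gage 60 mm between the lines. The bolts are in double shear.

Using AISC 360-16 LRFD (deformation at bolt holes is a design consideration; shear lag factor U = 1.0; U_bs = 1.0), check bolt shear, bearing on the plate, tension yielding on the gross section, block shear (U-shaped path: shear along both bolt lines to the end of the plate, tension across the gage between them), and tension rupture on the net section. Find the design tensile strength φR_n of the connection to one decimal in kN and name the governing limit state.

Bolt shear: A_b = π(20)²/4 = 314.16 mm². φR_n = 0.75 × 469 × 314.16 × 6 × 2 = 1326.1 kN.
Bearing (6 mm plate, F_u = 450 MPa): end bolts L_c = 29 − 22/2 = 18, R_n = min(1.2×18×6×450, 2.4×20×6×450) = 58.32 kN/bolt; interior L_c = 65 − 22 = 43, R_n = 129.6 kN/bolt. φR_n = 0.75 × (2×58.32 + 4×129.6) = 476.3 kN.
Tension yield (gross): A_g = 218×6 = 1308 mm². φR_n = 0.90 × 300 × 1308 = 353.2 kN.
Block shear: shear path 2×[29+2×65] = 2×159 mm, A_gv = 1908, A_nv = 2×(159 − 2.5×24)×6 = 1188 mm²; tension across gage: (60 − 1×24)×6 = 216 mm². R_n = min(0.6×450×1188, 0.6×300×1908) + 1.0×450×216 = min(320.76, 343.44) + 97.2 = 417.96 kN. φR_n = 0.75 × 417.96 = 313.5 kN.
Tension rupture (net): A_n = (218 − 2×24)×6 = 1020 mm² (U = 1.0, A_e = A_n). φR_n = 0.75 × 450 × 1020 = 344.3 kN.
Governing: min(1326.1, 476.3, 353.2, 313.5, 344.3) = 313.5 kN → block shear.

313.5 kN (block shear governs)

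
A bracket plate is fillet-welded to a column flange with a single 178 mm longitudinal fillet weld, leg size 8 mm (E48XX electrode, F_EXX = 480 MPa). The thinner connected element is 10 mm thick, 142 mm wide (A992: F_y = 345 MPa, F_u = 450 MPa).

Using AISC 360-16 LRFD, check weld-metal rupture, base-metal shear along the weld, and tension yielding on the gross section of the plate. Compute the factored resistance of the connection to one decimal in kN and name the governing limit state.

217.5 kN (weld metal governs)

Weld metal: throat = 0.707×8 = 5.656 mm, L = 178 mm. φR_n = 0.75 × 0.6 × 480 × 5.656 × 178 = 217.5 kN.
Base metal shear (10 mm plate): yield φR_n = 1.0×0.6×345×10×178 = 368.5 kN; rupture φR_n = 0.75×0.6×450×10×178 = 360.5 kN; take 360.5 kN (rupture).
Tension yield (gross): A_g = 142×10 = 1420 mm². φR_n = 0.90 × 345 × 1420 = 440.9 kN.
Governing: min(217.5, 360.5, 440.9) = 217.5 kN → weld metal.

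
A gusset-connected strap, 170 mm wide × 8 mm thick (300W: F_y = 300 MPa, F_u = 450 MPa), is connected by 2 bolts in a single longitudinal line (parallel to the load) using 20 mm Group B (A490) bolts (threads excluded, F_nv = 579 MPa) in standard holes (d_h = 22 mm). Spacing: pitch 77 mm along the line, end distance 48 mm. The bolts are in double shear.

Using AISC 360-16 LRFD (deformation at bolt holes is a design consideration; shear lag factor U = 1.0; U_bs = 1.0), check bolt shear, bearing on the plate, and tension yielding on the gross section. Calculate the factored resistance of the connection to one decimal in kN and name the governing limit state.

249.5 kN (bearing governs)

Bolt shear: A_b = π(20)²/4 = 314.16 mm². φR_n = 0.75 × 579 × 314.16 × 2 × 2 = 545.7 kN.
Bearing (8 mm plate, F_u = 450 MPa): end bolts L_c = 48 − 22/2 = 37, R_n = min(1.2×37×8×450, 2.4×20×8×450) = 159.84 kN/bolt; interior L_c = 77 − 22 = 55, R_n = 172.8 kN/bolt. φR_n = 0.75 × (1×159.84 + 1×172.8) = 249.5 kN.
Tension yield (gross): A_g = 170×8 = 1360 mm². φR_n = 0.90 × 300 × 1360 = 367.2 kN.
Governing: min(545.7, 249.5, 367.2) = 249.5 kN → bearing.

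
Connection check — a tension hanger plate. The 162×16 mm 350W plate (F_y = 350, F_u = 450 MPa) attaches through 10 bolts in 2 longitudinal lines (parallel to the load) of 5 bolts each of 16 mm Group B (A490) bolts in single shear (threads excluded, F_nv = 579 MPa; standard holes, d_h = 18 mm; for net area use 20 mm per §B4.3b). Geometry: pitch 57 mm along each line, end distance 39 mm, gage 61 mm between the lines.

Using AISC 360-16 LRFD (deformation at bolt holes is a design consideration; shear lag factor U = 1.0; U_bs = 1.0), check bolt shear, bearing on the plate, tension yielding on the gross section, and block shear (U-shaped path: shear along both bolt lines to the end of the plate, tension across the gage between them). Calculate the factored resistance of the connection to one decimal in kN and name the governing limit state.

Bolt shear: A_b = π(16)²/4 = 201.06 mm². φR_n = 0.75 × 579 × 201.06 × 10 × 1 = 873.1 kN.
Bearing (16 mm plate, F_u = 450 MPa): end bolts L_c = 39 − 18/2 = 30, R_n = min(1.2×30×16×450, 2.4×16×16×450) = 259.2 kN/bolt; interior L_c = 57 − 18 = 39, R_n = 276.48 kN/bolt. φR_n = 0.75 × (2×259.2 + 8×276.48) = 2047.7 kN.
Tension yield (gross): A_g = 162×16 = 2592 mm². φR_n = 0.90 × 350 × 2592 = 816.5 kN.
Block shear: shear path 2×[39+4×57] = 2×267 mm, A_gv = 8544, A_nv = 2×(267 − 4.5×20)×16 = 5664 mm²; tension across gage: (61 − 1×20)×16 = 656 mm². R_n = min(0.6×450×5664, 0.6×350×8544) + 1.0×450×656 = min(1529.3, 1794.2) + 295.2 = 1824.5 kN. φR_n = 0.75 × 1824.5 = 1368.4 kN.
Governing: min(873.1, 2047.7, 816.5, 1368.4) = 816.5 kN → gross-section yield.

816.5 kN (gross-section yield governs)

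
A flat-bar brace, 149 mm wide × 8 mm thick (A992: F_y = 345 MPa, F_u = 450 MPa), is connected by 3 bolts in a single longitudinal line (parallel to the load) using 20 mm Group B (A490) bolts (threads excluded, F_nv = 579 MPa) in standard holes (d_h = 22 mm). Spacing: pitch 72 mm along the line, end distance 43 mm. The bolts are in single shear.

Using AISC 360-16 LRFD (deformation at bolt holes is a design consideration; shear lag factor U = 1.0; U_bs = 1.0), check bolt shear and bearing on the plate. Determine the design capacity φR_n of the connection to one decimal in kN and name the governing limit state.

362.9 kN (bearing governs)

Bolt shear: A_b = π(20)²/4 = 314.16 mm². φR_n = 0.75 × 579 × 314.16 × 3 × 1 = 409.3 kN.
Bearing (8 mm plate, F_u = 450 MPa): end bolts L_c = 43 − 22/2 = 32, R_n = min(1.2×32×8×450, 2.4×20×8×450) = 138.24 kN/bolt; interior L_c = 72 − 22 = 50, R_n = 172.8 kN/bolt. φR_n = 0.75 × (1×138.24 + 2×172.8) = 362.9 kN.
Governing: min(409.3, 362.9) = 362.9 kN → bearing.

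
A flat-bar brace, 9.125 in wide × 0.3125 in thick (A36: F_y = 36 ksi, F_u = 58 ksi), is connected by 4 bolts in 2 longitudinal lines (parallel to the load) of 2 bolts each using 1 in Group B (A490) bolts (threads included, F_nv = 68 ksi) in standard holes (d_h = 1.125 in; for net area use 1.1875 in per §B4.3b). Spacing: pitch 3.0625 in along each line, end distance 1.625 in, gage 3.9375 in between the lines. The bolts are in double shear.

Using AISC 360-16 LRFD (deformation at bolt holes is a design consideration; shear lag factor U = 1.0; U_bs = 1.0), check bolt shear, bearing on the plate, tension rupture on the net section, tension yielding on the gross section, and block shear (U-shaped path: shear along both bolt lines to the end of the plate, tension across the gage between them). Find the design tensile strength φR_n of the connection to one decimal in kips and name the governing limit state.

84.8 kips (block shear governs)

Bolt shear: A_b = π(1)²/4 = 0.7854 in². φR_n = 0.75 × 68 × 0.7854 × 4 × 2 = 320.4 kips.
Bearing (0.3125 in plate, F_u = 58 ksi): end bolts L_c = 1.625 − 1.125/2 = 1.0625, R_n = min(1.2×1.0625×0.3125×58, 2.4×1×0.3125×58) = 23.109 kips/bolt; interior L_c = 3.0625 − 1.125 = 1.9375, R_n = 42.141 kips/bolt. φR_n = 0.75 × (2×23.109 + 2×42.141) = 97.9 kips.
Tension rupture (net): A_n = (9.125 − 2×1.1875)×0.3125 = 2.1094 in² (U = 1.0, A_e = A_n). φR_n = 0.75 × 58 × 2.1094 = 91.8 kips.
Tension yield (gross): A_g = 9.125×0.3125 = 2.8516 in². φR_n = 0.90 × 36 × 2.8516 = 92.4 kips.
Block shear: shear path 2×[1.625+1×3.0625] = 2×4.6875 in, A_gv = 2.9297, A_nv = 2×(4.6875 − 1.5×1.1875)×0.3125 = 1.8164 in²; tension across gage: (3.9375 − 1×1.1875)×0.3125 = 0.85938 in². R_n = min(0.6×58×1.8164, 0.6×36×2.9297) + 1.0×58×0.85938 = min(63.211, 63.282) + 49.844 = 113.06 kips. φR_n = 0.75 × 113.06 = 84.8 kips.
Governing: min(320.4, 97.9, 91.8, 92.4, 84.8) = 84.8 kips → block shear.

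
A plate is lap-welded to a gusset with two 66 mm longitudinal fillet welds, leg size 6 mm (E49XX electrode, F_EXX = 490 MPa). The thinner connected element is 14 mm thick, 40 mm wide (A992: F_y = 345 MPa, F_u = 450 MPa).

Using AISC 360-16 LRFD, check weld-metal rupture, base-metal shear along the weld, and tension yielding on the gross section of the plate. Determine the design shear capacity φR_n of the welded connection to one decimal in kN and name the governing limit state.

Weld metal: throat = 0.707×6 = 4.242 mm, L = 2×66 = 132 mm. φR_n = 0.75 × 0.6 × 490 × 4.242 × 132 = 123.5 kN.
Base metal shear (14 mm plate): yield φR_n = 1.0×0.6×345×14×132 = 382.5 kN; rupture φR_n = 0.75×0.6×450×14×132 = 374.2 kN; take 374.2 kN (rupture).
Tension yield (gross): A_g = 40×14 = 560 mm². φR_n = 0.90 × 345 × 560 = 173.9 kN.
Governing: min(123.5, 374.2, 173.9) = 123.5 kN → weld metal.

123.5 kN (weld metal governs)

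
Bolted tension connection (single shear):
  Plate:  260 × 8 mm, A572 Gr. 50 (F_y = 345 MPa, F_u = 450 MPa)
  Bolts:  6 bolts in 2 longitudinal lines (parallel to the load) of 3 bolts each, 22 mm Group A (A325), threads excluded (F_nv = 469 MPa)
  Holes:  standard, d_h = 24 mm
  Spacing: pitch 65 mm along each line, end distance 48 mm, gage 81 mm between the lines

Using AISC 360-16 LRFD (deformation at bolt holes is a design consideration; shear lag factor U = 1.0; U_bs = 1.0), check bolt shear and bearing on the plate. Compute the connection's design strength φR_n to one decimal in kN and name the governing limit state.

764.6 kN (bearing governs)

Bolt shear: A_b = π(22)²/4 = 380.13 mm². φR_n = 0.75 × 469 × 380.13 × 6 × 1 = 802.3 kN.
Bearing (8 mm plate, F_u = 450 MPa): end bolts L_c = 48 − 24/2 = 36, R_n = min(1.2×36×8×450, 2.4×22×8×450) = 155.52 kN/bolt; interior L_c = 65 − 24 = 41, R_n = 177.12 kN/bolt. φR_n = 0.75 × (2×155.52 + 4×177.12) = 764.6 kN.
Governing: min(802.3, 764.6) = 764.6 kN → bearing.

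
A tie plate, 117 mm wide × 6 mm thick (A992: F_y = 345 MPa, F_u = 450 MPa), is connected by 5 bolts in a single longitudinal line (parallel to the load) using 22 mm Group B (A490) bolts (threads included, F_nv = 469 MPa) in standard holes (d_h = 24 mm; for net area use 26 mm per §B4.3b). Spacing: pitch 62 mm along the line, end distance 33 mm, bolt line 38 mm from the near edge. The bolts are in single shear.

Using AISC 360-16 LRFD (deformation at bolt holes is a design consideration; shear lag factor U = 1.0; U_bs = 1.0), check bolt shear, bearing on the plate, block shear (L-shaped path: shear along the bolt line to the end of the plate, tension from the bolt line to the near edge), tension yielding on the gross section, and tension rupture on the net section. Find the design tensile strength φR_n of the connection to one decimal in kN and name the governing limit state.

Bolt shear: A_b = π(22)²/4 = 380.13 mm². φR_n = 0.75 × 469 × 380.13 × 5 × 1 = 668.6 kN.
Bearing (6 mm plate, F_u = 450 MPa): end bolts L_c = 33 − 24/2 = 21, R_n = min(1.2×21×6×450, 2.4×22×6×450) = 68.04 kN/bolt; interior L_c = 62 − 24 = 38, R_n = 123.12 kN/bolt. φR_n = 0.75 × (1×68.04 + 4×123.12) = 420.4 kN.
Block shear: shear path 1×[33+4×62] = 1×281 mm, A_gv = 1686, A_nv = 1×(281 − 4.5×26)×6 = 984 mm²; tension to near edge: (38 − 0.5×26)×6 = 150 mm². R_n = min(0.6×450×984, 0.6×345×1686) + 1.0×450×150 = min(265.68, 349) + 67.5 = 333.18 kN. φR_n = 0.75 × 333.18 = 249.9 kN.
Tension yield (gross): A_g = 117×6 = 702 mm². φR_n = 0.90 × 345 × 702 = 218.0 kN.
Tension rupture (net): A_n = (117 − 1×26)×6 = 546 mm² (U = 1.0, A_e = A_n). φR_n = 0.75 × 450 × 546 = 184.3 kN.
Governing: min(668.6, 420.4, 249.9, 218.0, 184.3) = 184.3 kN → net-section rupture.

184.3 kN (net-section rupture governs)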